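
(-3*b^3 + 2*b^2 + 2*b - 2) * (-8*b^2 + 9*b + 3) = 24*b^5 - 43*b^4 - 7*b^3 + 40*b^2 - 12*b - 6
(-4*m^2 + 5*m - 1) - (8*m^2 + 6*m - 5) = -12*m^2 - m + 4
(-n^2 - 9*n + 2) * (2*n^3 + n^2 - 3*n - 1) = -2*n^5 - 19*n^4 - 2*n^3 + 30*n^2 + 3*n - 2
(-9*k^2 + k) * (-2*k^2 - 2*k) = 18*k^4 + 16*k^3 - 2*k^2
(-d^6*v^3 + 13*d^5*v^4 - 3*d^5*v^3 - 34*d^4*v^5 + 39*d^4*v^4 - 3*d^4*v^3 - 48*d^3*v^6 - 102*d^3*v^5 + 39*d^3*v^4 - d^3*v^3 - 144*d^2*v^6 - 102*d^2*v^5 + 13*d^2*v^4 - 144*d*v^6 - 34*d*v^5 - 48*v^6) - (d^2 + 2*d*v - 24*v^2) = -d^6*v^3 + 13*d^5*v^4 - 3*d^5*v^3 - 34*d^4*v^5 + 39*d^4*v^4 - 3*d^4*v^3 - 48*d^3*v^6 - 102*d^3*v^5 + 39*d^3*v^4 - d^3*v^3 - 144*d^2*v^6 - 102*d^2*v^5 + 13*d^2*v^4 - d^2 - 144*d*v^6 - 34*d*v^5 - 2*d*v - 48*v^6 + 24*v^2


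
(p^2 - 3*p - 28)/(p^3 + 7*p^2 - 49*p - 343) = (p + 4)/(p^2 + 14*p + 49)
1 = 1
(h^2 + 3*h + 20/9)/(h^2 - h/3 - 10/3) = (h + 4/3)/(h - 2)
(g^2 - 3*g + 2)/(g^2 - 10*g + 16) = (g - 1)/(g - 8)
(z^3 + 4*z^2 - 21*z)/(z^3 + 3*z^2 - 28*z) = (z - 3)/(z - 4)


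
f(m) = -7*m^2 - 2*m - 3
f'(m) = -14*m - 2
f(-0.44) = -3.48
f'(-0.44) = 4.16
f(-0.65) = -4.66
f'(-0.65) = 7.10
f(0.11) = -3.30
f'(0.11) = -3.54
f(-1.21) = -10.83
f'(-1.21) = 14.94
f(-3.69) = -90.93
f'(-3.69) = 49.66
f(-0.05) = -2.92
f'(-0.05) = -1.30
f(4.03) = -124.75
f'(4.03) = -58.42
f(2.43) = -49.19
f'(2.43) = -36.02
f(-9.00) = -552.00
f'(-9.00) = 124.00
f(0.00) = -3.00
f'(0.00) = -2.00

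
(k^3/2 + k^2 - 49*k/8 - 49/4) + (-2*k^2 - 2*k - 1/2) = k^3/2 - k^2 - 65*k/8 - 51/4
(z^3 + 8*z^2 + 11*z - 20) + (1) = z^3 + 8*z^2 + 11*z - 19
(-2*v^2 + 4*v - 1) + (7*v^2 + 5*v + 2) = 5*v^2 + 9*v + 1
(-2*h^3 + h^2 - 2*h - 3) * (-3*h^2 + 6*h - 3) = 6*h^5 - 15*h^4 + 18*h^3 - 6*h^2 - 12*h + 9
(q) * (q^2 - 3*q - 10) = q^3 - 3*q^2 - 10*q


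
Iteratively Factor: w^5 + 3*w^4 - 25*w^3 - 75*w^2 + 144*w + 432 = (w + 4)*(w^4 - w^3 - 21*w^2 + 9*w + 108) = (w + 3)*(w + 4)*(w^3 - 4*w^2 - 9*w + 36) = (w - 4)*(w + 3)*(w + 4)*(w^2 - 9) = (w - 4)*(w - 3)*(w + 3)*(w + 4)*(w + 3)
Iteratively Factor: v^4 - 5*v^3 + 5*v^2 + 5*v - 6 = (v + 1)*(v^3 - 6*v^2 + 11*v - 6) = (v - 3)*(v + 1)*(v^2 - 3*v + 2) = (v - 3)*(v - 1)*(v + 1)*(v - 2)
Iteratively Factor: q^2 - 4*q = (q - 4)*(q)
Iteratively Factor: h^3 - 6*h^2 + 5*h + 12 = (h - 3)*(h^2 - 3*h - 4) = (h - 3)*(h + 1)*(h - 4)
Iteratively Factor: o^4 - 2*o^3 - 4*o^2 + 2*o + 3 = (o - 1)*(o^3 - o^2 - 5*o - 3) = (o - 3)*(o - 1)*(o^2 + 2*o + 1) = (o - 3)*(o - 1)*(o + 1)*(o + 1)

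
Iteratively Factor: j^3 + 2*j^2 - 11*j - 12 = (j - 3)*(j^2 + 5*j + 4) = (j - 3)*(j + 4)*(j + 1)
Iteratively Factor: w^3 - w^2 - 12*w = (w + 3)*(w^2 - 4*w) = (w - 4)*(w + 3)*(w)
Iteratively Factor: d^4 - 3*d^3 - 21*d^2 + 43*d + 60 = (d - 5)*(d^3 + 2*d^2 - 11*d - 12) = (d - 5)*(d + 1)*(d^2 + d - 12) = (d - 5)*(d + 1)*(d + 4)*(d - 3)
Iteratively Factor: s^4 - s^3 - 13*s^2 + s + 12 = (s + 3)*(s^3 - 4*s^2 - s + 4) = (s - 1)*(s + 3)*(s^2 - 3*s - 4) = (s - 1)*(s + 1)*(s + 3)*(s - 4)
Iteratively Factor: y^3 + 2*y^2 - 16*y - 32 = (y + 4)*(y^2 - 2*y - 8) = (y - 4)*(y + 4)*(y + 2)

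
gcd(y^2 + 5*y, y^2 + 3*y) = y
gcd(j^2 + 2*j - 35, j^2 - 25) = j - 5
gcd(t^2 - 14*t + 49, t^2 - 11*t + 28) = t - 7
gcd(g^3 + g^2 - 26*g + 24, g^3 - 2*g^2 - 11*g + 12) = g^2 - 5*g + 4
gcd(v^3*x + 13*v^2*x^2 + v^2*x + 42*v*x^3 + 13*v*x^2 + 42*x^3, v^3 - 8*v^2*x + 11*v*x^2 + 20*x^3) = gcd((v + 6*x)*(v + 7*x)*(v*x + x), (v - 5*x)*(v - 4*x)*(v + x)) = 1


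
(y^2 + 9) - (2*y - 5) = y^2 - 2*y + 14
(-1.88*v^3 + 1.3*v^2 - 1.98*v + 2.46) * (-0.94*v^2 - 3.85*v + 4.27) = 1.7672*v^5 + 6.016*v^4 - 11.1714*v^3 + 10.8616*v^2 - 17.9256*v + 10.5042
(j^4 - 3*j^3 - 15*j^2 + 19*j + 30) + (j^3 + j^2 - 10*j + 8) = j^4 - 2*j^3 - 14*j^2 + 9*j + 38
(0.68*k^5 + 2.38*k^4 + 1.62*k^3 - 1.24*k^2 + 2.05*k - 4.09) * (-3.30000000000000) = -2.244*k^5 - 7.854*k^4 - 5.346*k^3 + 4.092*k^2 - 6.765*k + 13.497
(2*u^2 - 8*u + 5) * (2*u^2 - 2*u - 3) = 4*u^4 - 20*u^3 + 20*u^2 + 14*u - 15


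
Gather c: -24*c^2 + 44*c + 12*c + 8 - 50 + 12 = -24*c^2 + 56*c - 30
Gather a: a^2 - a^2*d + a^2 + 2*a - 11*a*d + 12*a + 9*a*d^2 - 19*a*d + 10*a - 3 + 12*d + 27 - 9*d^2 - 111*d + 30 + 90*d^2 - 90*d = a^2*(2 - d) + a*(9*d^2 - 30*d + 24) + 81*d^2 - 189*d + 54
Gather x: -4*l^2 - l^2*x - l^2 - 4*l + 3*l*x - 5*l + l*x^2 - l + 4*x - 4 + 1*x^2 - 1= -5*l^2 - 10*l + x^2*(l + 1) + x*(-l^2 + 3*l + 4) - 5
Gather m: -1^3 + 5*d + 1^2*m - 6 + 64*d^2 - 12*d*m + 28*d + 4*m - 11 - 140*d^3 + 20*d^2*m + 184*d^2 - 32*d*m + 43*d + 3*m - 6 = -140*d^3 + 248*d^2 + 76*d + m*(20*d^2 - 44*d + 8) - 24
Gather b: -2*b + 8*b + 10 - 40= 6*b - 30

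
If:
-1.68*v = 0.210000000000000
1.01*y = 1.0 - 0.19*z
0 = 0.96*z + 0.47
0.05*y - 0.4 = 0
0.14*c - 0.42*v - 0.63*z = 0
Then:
No Solution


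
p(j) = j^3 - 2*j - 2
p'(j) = 3*j^2 - 2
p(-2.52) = -12.96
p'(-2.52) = 17.05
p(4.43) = 76.08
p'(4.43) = 56.87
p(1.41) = -2.02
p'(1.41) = 3.96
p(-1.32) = -1.66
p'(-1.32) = 3.23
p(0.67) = -3.04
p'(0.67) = -0.65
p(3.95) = 51.73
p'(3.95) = 44.81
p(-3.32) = -31.95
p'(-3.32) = 31.07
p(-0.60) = -1.02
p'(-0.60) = -0.92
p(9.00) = 709.00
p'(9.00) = 241.00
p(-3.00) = -23.00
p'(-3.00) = 25.00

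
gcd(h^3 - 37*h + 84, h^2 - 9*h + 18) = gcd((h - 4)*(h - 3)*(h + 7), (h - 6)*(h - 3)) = h - 3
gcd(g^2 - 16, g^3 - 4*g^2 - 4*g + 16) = g - 4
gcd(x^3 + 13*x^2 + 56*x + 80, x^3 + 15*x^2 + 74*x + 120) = x^2 + 9*x + 20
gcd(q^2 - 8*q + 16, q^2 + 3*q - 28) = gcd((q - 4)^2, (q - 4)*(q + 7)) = q - 4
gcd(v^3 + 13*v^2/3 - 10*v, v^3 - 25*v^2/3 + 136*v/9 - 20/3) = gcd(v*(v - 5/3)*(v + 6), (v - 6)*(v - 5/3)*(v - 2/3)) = v - 5/3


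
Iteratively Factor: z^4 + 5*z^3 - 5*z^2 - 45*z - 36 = (z + 4)*(z^3 + z^2 - 9*z - 9) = (z - 3)*(z + 4)*(z^2 + 4*z + 3) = (z - 3)*(z + 1)*(z + 4)*(z + 3)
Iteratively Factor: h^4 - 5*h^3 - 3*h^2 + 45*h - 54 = (h - 3)*(h^3 - 2*h^2 - 9*h + 18) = (h - 3)^2*(h^2 + h - 6) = (h - 3)^2*(h - 2)*(h + 3)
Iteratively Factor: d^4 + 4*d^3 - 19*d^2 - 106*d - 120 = (d - 5)*(d^3 + 9*d^2 + 26*d + 24) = (d - 5)*(d + 2)*(d^2 + 7*d + 12) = (d - 5)*(d + 2)*(d + 4)*(d + 3)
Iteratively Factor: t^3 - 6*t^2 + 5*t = (t - 1)*(t^2 - 5*t) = t*(t - 1)*(t - 5)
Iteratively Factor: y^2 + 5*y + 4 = (y + 1)*(y + 4)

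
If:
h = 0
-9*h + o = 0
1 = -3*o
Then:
No Solution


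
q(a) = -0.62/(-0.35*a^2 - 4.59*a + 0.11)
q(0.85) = 0.15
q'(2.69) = -0.02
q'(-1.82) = -0.04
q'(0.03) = -3642.55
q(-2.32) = -0.07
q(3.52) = 0.03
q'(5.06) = -0.00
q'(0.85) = -0.20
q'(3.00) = -0.01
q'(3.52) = -0.01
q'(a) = -0.62*(0.7*a + 4.59)/(-0.35*a^2 - 4.59*a + 0.11)^2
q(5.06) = 0.02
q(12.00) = 0.01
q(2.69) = 0.04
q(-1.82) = -0.08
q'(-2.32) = -0.02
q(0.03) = 22.13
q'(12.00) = -0.00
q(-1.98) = -0.08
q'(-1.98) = -0.03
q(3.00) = 0.04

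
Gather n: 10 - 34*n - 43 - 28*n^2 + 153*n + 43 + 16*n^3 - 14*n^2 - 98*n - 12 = 16*n^3 - 42*n^2 + 21*n - 2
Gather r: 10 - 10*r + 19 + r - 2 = 27 - 9*r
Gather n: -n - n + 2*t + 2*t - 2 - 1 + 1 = -2*n + 4*t - 2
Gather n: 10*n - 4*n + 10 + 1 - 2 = 6*n + 9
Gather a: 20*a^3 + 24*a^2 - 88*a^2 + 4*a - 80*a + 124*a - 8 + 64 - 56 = 20*a^3 - 64*a^2 + 48*a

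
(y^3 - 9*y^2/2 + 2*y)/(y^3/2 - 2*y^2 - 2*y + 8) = y*(2*y - 1)/(y^2 - 4)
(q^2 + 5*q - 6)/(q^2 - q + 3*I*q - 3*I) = (q + 6)/(q + 3*I)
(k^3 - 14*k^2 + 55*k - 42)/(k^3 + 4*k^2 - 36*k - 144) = (k^2 - 8*k + 7)/(k^2 + 10*k + 24)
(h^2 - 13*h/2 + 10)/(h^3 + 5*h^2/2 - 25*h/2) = (h - 4)/(h*(h + 5))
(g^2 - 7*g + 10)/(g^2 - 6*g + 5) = (g - 2)/(g - 1)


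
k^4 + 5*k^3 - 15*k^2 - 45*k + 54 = (k - 3)*(k - 1)*(k + 3)*(k + 6)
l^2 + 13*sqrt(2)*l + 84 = (l + 6*sqrt(2))*(l + 7*sqrt(2))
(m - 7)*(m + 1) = m^2 - 6*m - 7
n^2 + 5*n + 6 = (n + 2)*(n + 3)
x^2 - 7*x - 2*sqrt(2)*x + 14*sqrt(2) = (x - 7)*(x - 2*sqrt(2))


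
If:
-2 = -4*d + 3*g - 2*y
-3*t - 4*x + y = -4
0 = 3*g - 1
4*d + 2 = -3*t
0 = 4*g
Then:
No Solution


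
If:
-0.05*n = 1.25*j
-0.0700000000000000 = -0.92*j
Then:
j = 0.08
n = -1.90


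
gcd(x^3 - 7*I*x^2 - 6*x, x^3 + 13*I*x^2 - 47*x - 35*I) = 1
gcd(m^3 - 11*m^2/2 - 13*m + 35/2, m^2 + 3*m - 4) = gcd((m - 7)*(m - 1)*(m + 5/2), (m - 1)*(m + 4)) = m - 1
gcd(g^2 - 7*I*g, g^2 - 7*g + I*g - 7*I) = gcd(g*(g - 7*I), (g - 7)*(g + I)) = 1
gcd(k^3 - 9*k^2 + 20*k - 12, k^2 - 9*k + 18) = k - 6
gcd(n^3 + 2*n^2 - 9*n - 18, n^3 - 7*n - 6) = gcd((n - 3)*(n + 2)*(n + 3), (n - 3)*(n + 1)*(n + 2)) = n^2 - n - 6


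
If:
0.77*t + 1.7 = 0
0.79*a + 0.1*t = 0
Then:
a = 0.28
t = -2.21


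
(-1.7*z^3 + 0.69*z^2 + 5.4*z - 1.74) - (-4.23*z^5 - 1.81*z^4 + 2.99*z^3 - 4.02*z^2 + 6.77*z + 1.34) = 4.23*z^5 + 1.81*z^4 - 4.69*z^3 + 4.71*z^2 - 1.37*z - 3.08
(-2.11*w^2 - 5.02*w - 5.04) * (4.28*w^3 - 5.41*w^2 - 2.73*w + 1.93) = -9.0308*w^5 - 10.0705*w^4 + 11.3473*w^3 + 36.8987*w^2 + 4.0706*w - 9.7272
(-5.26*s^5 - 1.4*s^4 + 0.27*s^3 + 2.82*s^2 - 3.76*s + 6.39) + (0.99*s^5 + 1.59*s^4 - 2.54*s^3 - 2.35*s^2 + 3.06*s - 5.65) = -4.27*s^5 + 0.19*s^4 - 2.27*s^3 + 0.47*s^2 - 0.7*s + 0.739999999999999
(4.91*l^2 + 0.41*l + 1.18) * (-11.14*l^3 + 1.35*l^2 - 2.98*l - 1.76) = -54.6974*l^5 + 2.0611*l^4 - 27.2235*l^3 - 8.2704*l^2 - 4.238*l - 2.0768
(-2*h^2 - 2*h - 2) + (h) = -2*h^2 - h - 2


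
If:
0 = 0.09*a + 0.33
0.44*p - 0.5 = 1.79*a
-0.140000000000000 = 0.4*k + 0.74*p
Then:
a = -3.67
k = 25.14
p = -13.78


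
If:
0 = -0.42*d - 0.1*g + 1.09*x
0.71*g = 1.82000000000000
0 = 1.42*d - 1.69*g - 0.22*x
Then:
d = 3.28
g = 2.56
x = 1.50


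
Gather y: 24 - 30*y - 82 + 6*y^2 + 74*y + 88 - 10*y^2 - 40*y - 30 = -4*y^2 + 4*y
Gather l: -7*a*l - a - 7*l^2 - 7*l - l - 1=-a - 7*l^2 + l*(-7*a - 8) - 1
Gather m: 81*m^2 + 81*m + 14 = 81*m^2 + 81*m + 14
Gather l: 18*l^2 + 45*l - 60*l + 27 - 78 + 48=18*l^2 - 15*l - 3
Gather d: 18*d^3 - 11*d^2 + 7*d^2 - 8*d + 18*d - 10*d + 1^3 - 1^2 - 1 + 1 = 18*d^3 - 4*d^2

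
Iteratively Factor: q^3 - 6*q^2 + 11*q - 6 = (q - 3)*(q^2 - 3*q + 2) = (q - 3)*(q - 1)*(q - 2)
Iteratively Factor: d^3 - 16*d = (d)*(d^2 - 16) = d*(d - 4)*(d + 4)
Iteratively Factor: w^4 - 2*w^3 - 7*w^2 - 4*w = (w + 1)*(w^3 - 3*w^2 - 4*w) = w*(w + 1)*(w^2 - 3*w - 4) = w*(w + 1)^2*(w - 4)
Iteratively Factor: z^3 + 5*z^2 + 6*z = (z)*(z^2 + 5*z + 6) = z*(z + 2)*(z + 3)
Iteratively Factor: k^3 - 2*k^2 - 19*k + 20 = (k - 5)*(k^2 + 3*k - 4) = (k - 5)*(k + 4)*(k - 1)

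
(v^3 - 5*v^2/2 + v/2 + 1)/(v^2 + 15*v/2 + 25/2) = (2*v^3 - 5*v^2 + v + 2)/(2*v^2 + 15*v + 25)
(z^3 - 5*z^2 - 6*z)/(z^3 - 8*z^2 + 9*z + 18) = z/(z - 3)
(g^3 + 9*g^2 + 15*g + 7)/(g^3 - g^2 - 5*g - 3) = (g + 7)/(g - 3)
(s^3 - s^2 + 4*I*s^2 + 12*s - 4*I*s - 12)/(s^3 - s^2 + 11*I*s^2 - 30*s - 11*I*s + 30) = (s - 2*I)/(s + 5*I)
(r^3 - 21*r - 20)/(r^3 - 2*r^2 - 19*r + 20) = (r + 1)/(r - 1)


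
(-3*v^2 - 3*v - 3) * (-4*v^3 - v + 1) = 12*v^5 + 12*v^4 + 15*v^3 - 3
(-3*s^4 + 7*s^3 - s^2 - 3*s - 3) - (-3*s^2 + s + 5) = -3*s^4 + 7*s^3 + 2*s^2 - 4*s - 8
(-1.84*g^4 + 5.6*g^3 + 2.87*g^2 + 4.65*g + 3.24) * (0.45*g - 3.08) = -0.828*g^5 + 8.1872*g^4 - 15.9565*g^3 - 6.7471*g^2 - 12.864*g - 9.9792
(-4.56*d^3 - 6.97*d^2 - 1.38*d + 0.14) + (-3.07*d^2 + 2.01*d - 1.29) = -4.56*d^3 - 10.04*d^2 + 0.63*d - 1.15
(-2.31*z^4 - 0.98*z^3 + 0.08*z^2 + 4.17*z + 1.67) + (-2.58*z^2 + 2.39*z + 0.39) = -2.31*z^4 - 0.98*z^3 - 2.5*z^2 + 6.56*z + 2.06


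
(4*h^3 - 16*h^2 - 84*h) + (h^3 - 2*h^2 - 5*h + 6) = 5*h^3 - 18*h^2 - 89*h + 6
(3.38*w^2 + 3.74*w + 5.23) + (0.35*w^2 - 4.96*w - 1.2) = 3.73*w^2 - 1.22*w + 4.03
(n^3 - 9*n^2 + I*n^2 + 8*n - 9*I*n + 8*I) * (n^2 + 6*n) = n^5 - 3*n^4 + I*n^4 - 46*n^3 - 3*I*n^3 + 48*n^2 - 46*I*n^2 + 48*I*n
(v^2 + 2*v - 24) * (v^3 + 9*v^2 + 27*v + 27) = v^5 + 11*v^4 + 21*v^3 - 135*v^2 - 594*v - 648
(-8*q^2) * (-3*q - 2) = 24*q^3 + 16*q^2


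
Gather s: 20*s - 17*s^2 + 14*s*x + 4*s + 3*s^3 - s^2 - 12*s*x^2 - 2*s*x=3*s^3 - 18*s^2 + s*(-12*x^2 + 12*x + 24)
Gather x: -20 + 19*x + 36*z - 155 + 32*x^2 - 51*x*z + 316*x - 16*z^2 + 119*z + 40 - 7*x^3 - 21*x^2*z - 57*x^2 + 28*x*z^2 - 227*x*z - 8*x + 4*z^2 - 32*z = -7*x^3 + x^2*(-21*z - 25) + x*(28*z^2 - 278*z + 327) - 12*z^2 + 123*z - 135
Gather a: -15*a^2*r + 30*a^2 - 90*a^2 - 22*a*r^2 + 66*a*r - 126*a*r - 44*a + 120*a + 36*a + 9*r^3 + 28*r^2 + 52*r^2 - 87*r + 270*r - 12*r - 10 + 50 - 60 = a^2*(-15*r - 60) + a*(-22*r^2 - 60*r + 112) + 9*r^3 + 80*r^2 + 171*r - 20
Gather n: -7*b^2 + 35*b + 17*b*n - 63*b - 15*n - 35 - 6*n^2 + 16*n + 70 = -7*b^2 - 28*b - 6*n^2 + n*(17*b + 1) + 35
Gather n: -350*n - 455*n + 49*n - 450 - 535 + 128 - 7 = -756*n - 864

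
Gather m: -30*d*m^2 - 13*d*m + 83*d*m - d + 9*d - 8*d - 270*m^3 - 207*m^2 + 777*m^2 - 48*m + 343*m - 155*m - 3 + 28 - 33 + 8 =-270*m^3 + m^2*(570 - 30*d) + m*(70*d + 140)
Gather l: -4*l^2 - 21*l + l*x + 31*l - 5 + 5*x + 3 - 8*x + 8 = -4*l^2 + l*(x + 10) - 3*x + 6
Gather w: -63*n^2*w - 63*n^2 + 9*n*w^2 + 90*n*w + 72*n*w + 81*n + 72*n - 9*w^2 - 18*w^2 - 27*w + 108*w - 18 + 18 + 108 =-63*n^2 + 153*n + w^2*(9*n - 27) + w*(-63*n^2 + 162*n + 81) + 108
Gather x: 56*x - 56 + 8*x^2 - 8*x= 8*x^2 + 48*x - 56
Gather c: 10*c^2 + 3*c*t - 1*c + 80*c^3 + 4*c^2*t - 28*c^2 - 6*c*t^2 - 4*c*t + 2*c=80*c^3 + c^2*(4*t - 18) + c*(-6*t^2 - t + 1)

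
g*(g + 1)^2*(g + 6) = g^4 + 8*g^3 + 13*g^2 + 6*g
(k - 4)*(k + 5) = k^2 + k - 20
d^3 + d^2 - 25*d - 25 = (d - 5)*(d + 1)*(d + 5)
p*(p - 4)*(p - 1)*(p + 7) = p^4 + 2*p^3 - 31*p^2 + 28*p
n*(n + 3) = n^2 + 3*n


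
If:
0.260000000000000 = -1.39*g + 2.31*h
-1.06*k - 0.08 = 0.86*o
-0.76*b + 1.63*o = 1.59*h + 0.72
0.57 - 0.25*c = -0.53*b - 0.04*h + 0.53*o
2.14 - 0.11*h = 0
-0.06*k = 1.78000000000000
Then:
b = 36.58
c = 5.61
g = 32.14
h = 19.45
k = -29.67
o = 36.47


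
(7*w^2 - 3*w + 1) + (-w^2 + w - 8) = 6*w^2 - 2*w - 7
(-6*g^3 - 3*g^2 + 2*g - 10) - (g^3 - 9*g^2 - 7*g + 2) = -7*g^3 + 6*g^2 + 9*g - 12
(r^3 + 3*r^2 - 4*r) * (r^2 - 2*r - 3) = r^5 + r^4 - 13*r^3 - r^2 + 12*r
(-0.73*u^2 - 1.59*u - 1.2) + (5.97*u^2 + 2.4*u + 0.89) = 5.24*u^2 + 0.81*u - 0.31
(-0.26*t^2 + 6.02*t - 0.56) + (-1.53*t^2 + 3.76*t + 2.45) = -1.79*t^2 + 9.78*t + 1.89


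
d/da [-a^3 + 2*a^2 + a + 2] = -3*a^2 + 4*a + 1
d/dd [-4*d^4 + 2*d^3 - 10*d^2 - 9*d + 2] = -16*d^3 + 6*d^2 - 20*d - 9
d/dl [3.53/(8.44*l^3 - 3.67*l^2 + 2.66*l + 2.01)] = (-89.3796*l^2 + 25.9102*l - 9.3898)/(8.44*l^3 - 3.67*l^2 + 2.66*l + 2.01)^2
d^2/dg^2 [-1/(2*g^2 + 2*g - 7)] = 4*(2*g^2 + 2*g - 2*(2*g + 1)^2 - 7)/(2*g^2 + 2*g - 7)^3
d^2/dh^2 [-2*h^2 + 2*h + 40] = -4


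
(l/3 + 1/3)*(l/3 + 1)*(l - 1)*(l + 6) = l^4/9 + l^3 + 17*l^2/9 - l - 2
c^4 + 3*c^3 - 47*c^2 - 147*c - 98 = (c - 7)*(c + 1)*(c + 2)*(c + 7)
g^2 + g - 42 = (g - 6)*(g + 7)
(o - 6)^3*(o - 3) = o^4 - 21*o^3 + 162*o^2 - 540*o + 648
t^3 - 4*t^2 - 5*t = t*(t - 5)*(t + 1)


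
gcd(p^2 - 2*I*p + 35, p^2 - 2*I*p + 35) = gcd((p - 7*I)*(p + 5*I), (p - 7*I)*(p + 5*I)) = p^2 - 2*I*p + 35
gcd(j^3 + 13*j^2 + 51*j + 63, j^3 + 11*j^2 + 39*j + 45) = j^2 + 6*j + 9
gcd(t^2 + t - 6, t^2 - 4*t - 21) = t + 3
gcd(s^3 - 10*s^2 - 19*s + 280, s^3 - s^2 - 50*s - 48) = s - 8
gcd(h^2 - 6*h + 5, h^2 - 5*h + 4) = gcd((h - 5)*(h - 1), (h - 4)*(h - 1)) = h - 1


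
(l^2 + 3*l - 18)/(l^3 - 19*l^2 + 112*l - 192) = (l + 6)/(l^2 - 16*l + 64)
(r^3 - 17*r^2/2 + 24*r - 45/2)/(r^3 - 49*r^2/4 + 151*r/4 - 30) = 2*(2*r^2 - 11*r + 15)/(4*r^2 - 37*r + 40)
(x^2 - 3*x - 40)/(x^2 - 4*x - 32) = (x + 5)/(x + 4)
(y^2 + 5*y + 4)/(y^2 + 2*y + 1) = (y + 4)/(y + 1)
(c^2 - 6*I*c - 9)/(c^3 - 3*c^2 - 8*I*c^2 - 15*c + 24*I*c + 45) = (c - 3*I)/(c^2 - c*(3 + 5*I) + 15*I)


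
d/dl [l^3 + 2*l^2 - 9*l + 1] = 3*l^2 + 4*l - 9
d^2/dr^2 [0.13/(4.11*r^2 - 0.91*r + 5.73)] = (-4.391946*r^2 + 0.972426*r + 0.13*(8.22*r - 0.91)*(16.44*r - 1.82) - 6.123078)/(4.11*r^2 - 0.91*r + 5.73)^3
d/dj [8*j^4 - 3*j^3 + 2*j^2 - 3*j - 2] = 32*j^3 - 9*j^2 + 4*j - 3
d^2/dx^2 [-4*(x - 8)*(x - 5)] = -8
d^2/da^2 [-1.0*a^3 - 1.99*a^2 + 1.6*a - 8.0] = -6.0*a - 3.98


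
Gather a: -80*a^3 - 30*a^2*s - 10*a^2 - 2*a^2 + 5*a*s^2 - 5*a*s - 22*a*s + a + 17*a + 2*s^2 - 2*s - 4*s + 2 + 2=-80*a^3 + a^2*(-30*s - 12) + a*(5*s^2 - 27*s + 18) + 2*s^2 - 6*s + 4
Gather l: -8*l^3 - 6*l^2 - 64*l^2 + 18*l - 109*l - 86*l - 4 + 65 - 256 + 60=-8*l^3 - 70*l^2 - 177*l - 135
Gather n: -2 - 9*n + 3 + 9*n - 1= 0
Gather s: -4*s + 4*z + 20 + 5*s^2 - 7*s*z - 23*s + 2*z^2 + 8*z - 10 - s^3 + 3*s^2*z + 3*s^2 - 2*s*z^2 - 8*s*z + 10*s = -s^3 + s^2*(3*z + 8) + s*(-2*z^2 - 15*z - 17) + 2*z^2 + 12*z + 10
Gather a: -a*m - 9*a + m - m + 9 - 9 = a*(-m - 9)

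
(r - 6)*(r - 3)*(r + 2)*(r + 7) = r^4 - 49*r^2 + 36*r + 252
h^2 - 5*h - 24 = (h - 8)*(h + 3)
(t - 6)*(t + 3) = t^2 - 3*t - 18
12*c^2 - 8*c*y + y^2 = (-6*c + y)*(-2*c + y)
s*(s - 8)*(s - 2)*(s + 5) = s^4 - 5*s^3 - 34*s^2 + 80*s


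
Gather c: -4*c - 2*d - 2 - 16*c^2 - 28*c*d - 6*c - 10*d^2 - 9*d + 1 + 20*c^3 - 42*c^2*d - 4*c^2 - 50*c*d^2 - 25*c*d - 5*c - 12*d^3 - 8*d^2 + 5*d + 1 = 20*c^3 + c^2*(-42*d - 20) + c*(-50*d^2 - 53*d - 15) - 12*d^3 - 18*d^2 - 6*d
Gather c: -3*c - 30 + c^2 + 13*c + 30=c^2 + 10*c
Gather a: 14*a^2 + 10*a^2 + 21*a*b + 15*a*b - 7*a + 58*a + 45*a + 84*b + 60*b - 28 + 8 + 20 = 24*a^2 + a*(36*b + 96) + 144*b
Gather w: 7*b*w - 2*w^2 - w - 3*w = -2*w^2 + w*(7*b - 4)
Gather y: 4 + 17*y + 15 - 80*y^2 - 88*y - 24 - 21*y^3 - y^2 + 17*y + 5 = -21*y^3 - 81*y^2 - 54*y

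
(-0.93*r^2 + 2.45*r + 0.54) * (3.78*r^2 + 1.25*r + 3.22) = -3.5154*r^4 + 8.0985*r^3 + 2.1091*r^2 + 8.564*r + 1.7388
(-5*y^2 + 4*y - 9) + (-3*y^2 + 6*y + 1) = -8*y^2 + 10*y - 8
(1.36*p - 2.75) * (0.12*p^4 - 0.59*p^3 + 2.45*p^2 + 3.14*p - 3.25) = 0.1632*p^5 - 1.1324*p^4 + 4.9545*p^3 - 2.4671*p^2 - 13.055*p + 8.9375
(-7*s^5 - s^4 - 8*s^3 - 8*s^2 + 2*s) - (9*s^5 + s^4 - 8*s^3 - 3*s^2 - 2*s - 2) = -16*s^5 - 2*s^4 - 5*s^2 + 4*s + 2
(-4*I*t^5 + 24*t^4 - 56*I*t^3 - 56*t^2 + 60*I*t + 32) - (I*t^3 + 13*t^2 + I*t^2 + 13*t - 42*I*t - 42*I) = -4*I*t^5 + 24*t^4 - 57*I*t^3 - 69*t^2 - I*t^2 - 13*t + 102*I*t + 32 + 42*I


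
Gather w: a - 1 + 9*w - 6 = a + 9*w - 7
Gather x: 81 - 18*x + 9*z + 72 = -18*x + 9*z + 153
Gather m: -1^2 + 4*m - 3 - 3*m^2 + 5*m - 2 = -3*m^2 + 9*m - 6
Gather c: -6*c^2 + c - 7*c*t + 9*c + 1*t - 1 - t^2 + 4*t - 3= -6*c^2 + c*(10 - 7*t) - t^2 + 5*t - 4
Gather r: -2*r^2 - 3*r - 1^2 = -2*r^2 - 3*r - 1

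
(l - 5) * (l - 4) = l^2 - 9*l + 20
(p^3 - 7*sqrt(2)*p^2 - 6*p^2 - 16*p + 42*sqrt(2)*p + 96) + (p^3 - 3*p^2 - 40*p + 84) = 2*p^3 - 7*sqrt(2)*p^2 - 9*p^2 - 56*p + 42*sqrt(2)*p + 180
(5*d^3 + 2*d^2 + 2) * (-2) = -10*d^3 - 4*d^2 - 4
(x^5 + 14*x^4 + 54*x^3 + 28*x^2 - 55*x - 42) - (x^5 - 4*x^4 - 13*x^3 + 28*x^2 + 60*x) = 18*x^4 + 67*x^3 - 115*x - 42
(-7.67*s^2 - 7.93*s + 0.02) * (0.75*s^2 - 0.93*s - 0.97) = -5.7525*s^4 + 1.1856*s^3 + 14.8298*s^2 + 7.6735*s - 0.0194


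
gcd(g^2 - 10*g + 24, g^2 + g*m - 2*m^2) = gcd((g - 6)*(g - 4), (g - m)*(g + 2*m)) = 1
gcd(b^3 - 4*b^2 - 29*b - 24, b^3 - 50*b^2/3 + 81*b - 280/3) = b - 8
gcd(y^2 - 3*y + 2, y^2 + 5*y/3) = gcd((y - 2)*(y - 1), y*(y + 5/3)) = 1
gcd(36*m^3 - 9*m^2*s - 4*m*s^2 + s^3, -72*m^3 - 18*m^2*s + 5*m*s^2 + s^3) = -12*m^2 - m*s + s^2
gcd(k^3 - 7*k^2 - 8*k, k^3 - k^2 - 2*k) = k^2 + k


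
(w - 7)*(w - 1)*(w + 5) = w^3 - 3*w^2 - 33*w + 35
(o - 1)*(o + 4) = o^2 + 3*o - 4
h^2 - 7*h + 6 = (h - 6)*(h - 1)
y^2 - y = y*(y - 1)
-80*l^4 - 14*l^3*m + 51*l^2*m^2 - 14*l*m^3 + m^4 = (-8*l + m)*(-5*l + m)*(-2*l + m)*(l + m)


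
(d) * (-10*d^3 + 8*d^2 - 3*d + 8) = -10*d^4 + 8*d^3 - 3*d^2 + 8*d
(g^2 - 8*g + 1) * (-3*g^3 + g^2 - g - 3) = -3*g^5 + 25*g^4 - 12*g^3 + 6*g^2 + 23*g - 3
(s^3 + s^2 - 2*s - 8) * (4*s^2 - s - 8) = 4*s^5 + 3*s^4 - 17*s^3 - 38*s^2 + 24*s + 64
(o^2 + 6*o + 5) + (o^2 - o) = 2*o^2 + 5*o + 5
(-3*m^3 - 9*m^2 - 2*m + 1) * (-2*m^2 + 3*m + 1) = 6*m^5 + 9*m^4 - 26*m^3 - 17*m^2 + m + 1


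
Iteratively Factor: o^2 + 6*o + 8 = (o + 2)*(o + 4)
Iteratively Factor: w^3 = (w)*(w^2) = w^2*(w)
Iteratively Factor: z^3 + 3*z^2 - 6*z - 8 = (z - 2)*(z^2 + 5*z + 4) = (z - 2)*(z + 1)*(z + 4)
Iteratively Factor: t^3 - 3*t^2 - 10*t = (t)*(t^2 - 3*t - 10) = t*(t - 5)*(t + 2)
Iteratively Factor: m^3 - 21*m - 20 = (m - 5)*(m^2 + 5*m + 4) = (m - 5)*(m + 4)*(m + 1)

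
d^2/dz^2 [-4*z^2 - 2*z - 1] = -8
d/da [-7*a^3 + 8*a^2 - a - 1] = -21*a^2 + 16*a - 1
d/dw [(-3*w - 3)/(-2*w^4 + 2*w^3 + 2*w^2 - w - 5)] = 3*(2*w^4 - 2*w^3 - 2*w^2 + w - (w + 1)*(8*w^3 - 6*w^2 - 4*w + 1) + 5)/(2*w^4 - 2*w^3 - 2*w^2 + w + 5)^2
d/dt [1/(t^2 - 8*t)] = 2*(4 - t)/(t^2*(t - 8)^2)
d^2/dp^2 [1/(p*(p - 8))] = 2*(p^2 + p*(p - 8) + (p - 8)^2)/(p^3*(p - 8)^3)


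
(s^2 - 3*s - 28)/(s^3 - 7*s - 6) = (-s^2 + 3*s + 28)/(-s^3 + 7*s + 6)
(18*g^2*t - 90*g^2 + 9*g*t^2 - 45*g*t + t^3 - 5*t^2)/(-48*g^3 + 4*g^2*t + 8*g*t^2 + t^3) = (3*g*t - 15*g + t^2 - 5*t)/(-8*g^2 + 2*g*t + t^2)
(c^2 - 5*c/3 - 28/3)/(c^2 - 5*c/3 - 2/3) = (-3*c^2 + 5*c + 28)/(-3*c^2 + 5*c + 2)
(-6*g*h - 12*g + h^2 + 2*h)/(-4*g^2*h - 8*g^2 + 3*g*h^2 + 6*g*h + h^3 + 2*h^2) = (6*g - h)/(4*g^2 - 3*g*h - h^2)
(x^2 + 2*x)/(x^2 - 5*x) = (x + 2)/(x - 5)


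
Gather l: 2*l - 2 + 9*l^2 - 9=9*l^2 + 2*l - 11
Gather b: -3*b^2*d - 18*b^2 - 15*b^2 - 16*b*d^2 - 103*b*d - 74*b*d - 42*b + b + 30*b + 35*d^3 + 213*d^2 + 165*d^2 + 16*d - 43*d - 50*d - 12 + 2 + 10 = b^2*(-3*d - 33) + b*(-16*d^2 - 177*d - 11) + 35*d^3 + 378*d^2 - 77*d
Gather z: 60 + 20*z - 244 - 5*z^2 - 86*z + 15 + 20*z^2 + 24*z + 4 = 15*z^2 - 42*z - 165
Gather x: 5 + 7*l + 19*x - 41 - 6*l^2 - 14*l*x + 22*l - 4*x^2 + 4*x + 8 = -6*l^2 + 29*l - 4*x^2 + x*(23 - 14*l) - 28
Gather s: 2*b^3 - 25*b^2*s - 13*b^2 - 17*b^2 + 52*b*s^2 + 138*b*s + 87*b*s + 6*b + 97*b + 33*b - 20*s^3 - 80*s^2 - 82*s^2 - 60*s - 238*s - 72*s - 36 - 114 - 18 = 2*b^3 - 30*b^2 + 136*b - 20*s^3 + s^2*(52*b - 162) + s*(-25*b^2 + 225*b - 370) - 168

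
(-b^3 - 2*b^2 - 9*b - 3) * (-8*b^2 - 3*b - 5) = 8*b^5 + 19*b^4 + 83*b^3 + 61*b^2 + 54*b + 15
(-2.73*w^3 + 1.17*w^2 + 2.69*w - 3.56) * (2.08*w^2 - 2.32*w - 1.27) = -5.6784*w^5 + 8.7672*w^4 + 6.3479*w^3 - 15.1315*w^2 + 4.8429*w + 4.5212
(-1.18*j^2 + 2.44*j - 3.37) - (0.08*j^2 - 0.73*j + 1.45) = -1.26*j^2 + 3.17*j - 4.82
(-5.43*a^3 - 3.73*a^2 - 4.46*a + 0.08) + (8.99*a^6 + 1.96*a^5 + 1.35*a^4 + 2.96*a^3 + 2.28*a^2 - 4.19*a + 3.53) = 8.99*a^6 + 1.96*a^5 + 1.35*a^4 - 2.47*a^3 - 1.45*a^2 - 8.65*a + 3.61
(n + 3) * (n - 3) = n^2 - 9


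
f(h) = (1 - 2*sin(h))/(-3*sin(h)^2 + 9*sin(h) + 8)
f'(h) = (1 - 2*sin(h))*(6*sin(h)*cos(h) - 9*cos(h))/(-3*sin(h)^2 + 9*sin(h) + 8)^2 - 2*cos(h)/(-3*sin(h)^2 + 9*sin(h) + 8) = (-6*sin(h)^2 + 6*sin(h) - 25)*cos(h)/(3*sin(h)^2 - 9*sin(h) - 8)^2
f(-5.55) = -0.03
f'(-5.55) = -0.11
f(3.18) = 0.14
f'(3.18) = 0.43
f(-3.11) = 0.14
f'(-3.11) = 0.42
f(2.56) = -0.01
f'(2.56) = 0.14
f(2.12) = -0.05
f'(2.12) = 0.07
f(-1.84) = -0.85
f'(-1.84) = 0.81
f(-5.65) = -0.01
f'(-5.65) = -0.13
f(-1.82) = -0.83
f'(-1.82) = 0.72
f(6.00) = 0.30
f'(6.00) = -0.95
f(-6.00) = 0.04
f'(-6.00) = -0.22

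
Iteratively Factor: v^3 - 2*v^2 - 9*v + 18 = (v + 3)*(v^2 - 5*v + 6) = (v - 3)*(v + 3)*(v - 2)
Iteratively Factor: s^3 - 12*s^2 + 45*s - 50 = (s - 2)*(s^2 - 10*s + 25) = (s - 5)*(s - 2)*(s - 5)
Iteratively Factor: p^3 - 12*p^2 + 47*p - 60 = (p - 3)*(p^2 - 9*p + 20) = (p - 5)*(p - 3)*(p - 4)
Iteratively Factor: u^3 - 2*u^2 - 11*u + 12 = (u - 1)*(u^2 - u - 12) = (u - 4)*(u - 1)*(u + 3)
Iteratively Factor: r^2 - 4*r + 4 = (r - 2)*(r - 2)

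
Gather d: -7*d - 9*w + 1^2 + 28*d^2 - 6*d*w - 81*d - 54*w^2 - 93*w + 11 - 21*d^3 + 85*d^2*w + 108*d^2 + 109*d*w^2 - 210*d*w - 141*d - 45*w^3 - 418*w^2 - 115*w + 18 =-21*d^3 + d^2*(85*w + 136) + d*(109*w^2 - 216*w - 229) - 45*w^3 - 472*w^2 - 217*w + 30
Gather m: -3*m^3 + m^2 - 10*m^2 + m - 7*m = -3*m^3 - 9*m^2 - 6*m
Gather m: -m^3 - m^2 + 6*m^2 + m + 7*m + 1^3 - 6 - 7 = -m^3 + 5*m^2 + 8*m - 12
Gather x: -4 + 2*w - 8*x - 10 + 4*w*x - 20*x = 2*w + x*(4*w - 28) - 14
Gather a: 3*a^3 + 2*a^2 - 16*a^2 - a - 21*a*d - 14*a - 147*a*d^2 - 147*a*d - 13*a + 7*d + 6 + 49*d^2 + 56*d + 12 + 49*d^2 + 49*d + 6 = 3*a^3 - 14*a^2 + a*(-147*d^2 - 168*d - 28) + 98*d^2 + 112*d + 24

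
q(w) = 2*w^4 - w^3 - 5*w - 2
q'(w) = 8*w^3 - 3*w^2 - 5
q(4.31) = 586.53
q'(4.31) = 579.78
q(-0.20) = -0.99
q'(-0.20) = -5.18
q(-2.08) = 54.83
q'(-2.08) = -89.97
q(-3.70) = 441.99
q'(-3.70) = -451.29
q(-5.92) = 2691.57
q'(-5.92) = -1769.94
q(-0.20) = -0.99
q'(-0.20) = -5.18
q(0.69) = -5.33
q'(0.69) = -3.80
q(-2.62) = 123.32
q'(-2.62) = -169.47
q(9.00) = 12346.00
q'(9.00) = 5584.00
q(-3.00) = 202.00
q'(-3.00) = -248.00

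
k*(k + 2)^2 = k^3 + 4*k^2 + 4*k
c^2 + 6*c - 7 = (c - 1)*(c + 7)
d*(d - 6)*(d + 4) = d^3 - 2*d^2 - 24*d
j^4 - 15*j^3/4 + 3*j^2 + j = j*(j - 2)^2*(j + 1/4)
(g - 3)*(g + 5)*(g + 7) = g^3 + 9*g^2 - g - 105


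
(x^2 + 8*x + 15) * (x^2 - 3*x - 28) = x^4 + 5*x^3 - 37*x^2 - 269*x - 420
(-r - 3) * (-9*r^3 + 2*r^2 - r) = 9*r^4 + 25*r^3 - 5*r^2 + 3*r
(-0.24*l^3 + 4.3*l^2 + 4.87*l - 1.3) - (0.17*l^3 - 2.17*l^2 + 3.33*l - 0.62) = -0.41*l^3 + 6.47*l^2 + 1.54*l - 0.68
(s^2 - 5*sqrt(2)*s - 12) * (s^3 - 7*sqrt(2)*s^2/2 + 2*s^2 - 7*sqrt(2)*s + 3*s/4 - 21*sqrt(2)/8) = s^5 - 17*sqrt(2)*s^4/2 + 2*s^4 - 17*sqrt(2)*s^3 + 95*s^3/4 + 46*s^2 + 285*sqrt(2)*s^2/8 + 69*s/4 + 84*sqrt(2)*s + 63*sqrt(2)/2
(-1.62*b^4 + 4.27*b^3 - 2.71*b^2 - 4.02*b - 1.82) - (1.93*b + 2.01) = -1.62*b^4 + 4.27*b^3 - 2.71*b^2 - 5.95*b - 3.83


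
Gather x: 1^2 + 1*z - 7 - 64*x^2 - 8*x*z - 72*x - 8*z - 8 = -64*x^2 + x*(-8*z - 72) - 7*z - 14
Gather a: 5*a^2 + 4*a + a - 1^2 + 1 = 5*a^2 + 5*a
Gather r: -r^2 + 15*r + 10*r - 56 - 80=-r^2 + 25*r - 136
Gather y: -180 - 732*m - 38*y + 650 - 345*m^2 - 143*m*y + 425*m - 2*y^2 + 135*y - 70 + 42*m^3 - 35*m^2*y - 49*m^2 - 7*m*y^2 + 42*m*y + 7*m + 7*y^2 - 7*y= 42*m^3 - 394*m^2 - 300*m + y^2*(5 - 7*m) + y*(-35*m^2 - 101*m + 90) + 400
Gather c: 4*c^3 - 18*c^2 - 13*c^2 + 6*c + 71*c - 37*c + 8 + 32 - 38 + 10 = 4*c^3 - 31*c^2 + 40*c + 12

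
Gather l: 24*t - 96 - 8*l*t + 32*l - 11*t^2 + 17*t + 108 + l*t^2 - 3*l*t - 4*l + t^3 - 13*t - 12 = l*(t^2 - 11*t + 28) + t^3 - 11*t^2 + 28*t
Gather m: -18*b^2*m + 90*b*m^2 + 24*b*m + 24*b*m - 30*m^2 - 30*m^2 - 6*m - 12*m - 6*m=m^2*(90*b - 60) + m*(-18*b^2 + 48*b - 24)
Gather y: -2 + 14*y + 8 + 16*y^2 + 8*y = 16*y^2 + 22*y + 6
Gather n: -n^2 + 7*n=-n^2 + 7*n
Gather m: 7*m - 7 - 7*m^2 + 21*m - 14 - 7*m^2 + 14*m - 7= -14*m^2 + 42*m - 28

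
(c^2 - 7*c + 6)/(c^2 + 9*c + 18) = (c^2 - 7*c + 6)/(c^2 + 9*c + 18)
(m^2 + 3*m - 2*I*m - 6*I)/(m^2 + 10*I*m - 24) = (m^2 + m*(3 - 2*I) - 6*I)/(m^2 + 10*I*m - 24)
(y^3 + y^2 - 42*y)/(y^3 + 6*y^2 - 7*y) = (y - 6)/(y - 1)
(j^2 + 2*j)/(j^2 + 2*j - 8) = j*(j + 2)/(j^2 + 2*j - 8)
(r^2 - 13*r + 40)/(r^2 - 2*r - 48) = (r - 5)/(r + 6)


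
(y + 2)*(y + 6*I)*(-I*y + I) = -I*y^3 + 6*y^2 - I*y^2 + 6*y + 2*I*y - 12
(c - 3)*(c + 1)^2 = c^3 - c^2 - 5*c - 3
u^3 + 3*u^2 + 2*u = u*(u + 1)*(u + 2)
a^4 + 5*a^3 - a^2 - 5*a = a*(a - 1)*(a + 1)*(a + 5)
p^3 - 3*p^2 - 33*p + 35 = (p - 7)*(p - 1)*(p + 5)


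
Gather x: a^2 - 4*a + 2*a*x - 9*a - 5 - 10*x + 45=a^2 - 13*a + x*(2*a - 10) + 40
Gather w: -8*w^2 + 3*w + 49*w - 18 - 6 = -8*w^2 + 52*w - 24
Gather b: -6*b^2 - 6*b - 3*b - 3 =-6*b^2 - 9*b - 3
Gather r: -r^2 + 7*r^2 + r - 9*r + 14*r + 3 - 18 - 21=6*r^2 + 6*r - 36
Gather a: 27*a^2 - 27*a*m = 27*a^2 - 27*a*m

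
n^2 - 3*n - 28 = (n - 7)*(n + 4)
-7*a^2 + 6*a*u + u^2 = (-a + u)*(7*a + u)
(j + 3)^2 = j^2 + 6*j + 9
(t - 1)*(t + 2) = t^2 + t - 2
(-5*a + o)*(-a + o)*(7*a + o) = 35*a^3 - 37*a^2*o + a*o^2 + o^3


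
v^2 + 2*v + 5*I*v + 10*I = (v + 2)*(v + 5*I)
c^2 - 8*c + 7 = (c - 7)*(c - 1)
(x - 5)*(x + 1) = x^2 - 4*x - 5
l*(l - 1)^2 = l^3 - 2*l^2 + l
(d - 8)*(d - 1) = d^2 - 9*d + 8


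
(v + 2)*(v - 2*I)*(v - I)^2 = v^4 + 2*v^3 - 4*I*v^3 - 5*v^2 - 8*I*v^2 - 10*v + 2*I*v + 4*I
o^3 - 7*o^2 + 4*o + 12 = (o - 6)*(o - 2)*(o + 1)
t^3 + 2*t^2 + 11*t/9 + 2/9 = (t + 1/3)*(t + 2/3)*(t + 1)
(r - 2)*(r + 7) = r^2 + 5*r - 14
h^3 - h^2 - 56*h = h*(h - 8)*(h + 7)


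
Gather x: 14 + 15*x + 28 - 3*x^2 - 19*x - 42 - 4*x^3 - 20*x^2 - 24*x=-4*x^3 - 23*x^2 - 28*x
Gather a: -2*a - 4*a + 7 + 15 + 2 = 24 - 6*a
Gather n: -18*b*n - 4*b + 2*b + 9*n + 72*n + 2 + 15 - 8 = -2*b + n*(81 - 18*b) + 9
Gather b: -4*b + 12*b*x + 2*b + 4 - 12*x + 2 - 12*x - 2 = b*(12*x - 2) - 24*x + 4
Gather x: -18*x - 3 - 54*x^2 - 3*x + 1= -54*x^2 - 21*x - 2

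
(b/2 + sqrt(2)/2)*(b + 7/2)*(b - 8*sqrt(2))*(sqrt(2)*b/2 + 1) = sqrt(2)*b^4/4 - 3*b^3 + 7*sqrt(2)*b^3/8 - 15*sqrt(2)*b^2/2 - 21*b^2/2 - 105*sqrt(2)*b/4 - 8*b - 28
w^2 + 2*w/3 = w*(w + 2/3)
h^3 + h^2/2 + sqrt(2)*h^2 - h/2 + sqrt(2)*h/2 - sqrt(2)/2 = (h - 1/2)*(h + 1)*(h + sqrt(2))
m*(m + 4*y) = m^2 + 4*m*y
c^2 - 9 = (c - 3)*(c + 3)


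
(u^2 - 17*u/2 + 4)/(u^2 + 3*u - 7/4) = 2*(u - 8)/(2*u + 7)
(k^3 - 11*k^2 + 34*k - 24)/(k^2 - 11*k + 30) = (k^2 - 5*k + 4)/(k - 5)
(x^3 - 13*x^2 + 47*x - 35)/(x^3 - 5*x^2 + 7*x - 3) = (x^2 - 12*x + 35)/(x^2 - 4*x + 3)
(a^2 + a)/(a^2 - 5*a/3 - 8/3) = 3*a/(3*a - 8)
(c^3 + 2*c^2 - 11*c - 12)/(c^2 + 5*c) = (c^3 + 2*c^2 - 11*c - 12)/(c*(c + 5))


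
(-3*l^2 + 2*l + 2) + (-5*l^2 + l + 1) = -8*l^2 + 3*l + 3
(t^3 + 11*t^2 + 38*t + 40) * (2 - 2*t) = -2*t^4 - 20*t^3 - 54*t^2 - 4*t + 80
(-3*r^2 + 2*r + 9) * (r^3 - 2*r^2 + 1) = -3*r^5 + 8*r^4 + 5*r^3 - 21*r^2 + 2*r + 9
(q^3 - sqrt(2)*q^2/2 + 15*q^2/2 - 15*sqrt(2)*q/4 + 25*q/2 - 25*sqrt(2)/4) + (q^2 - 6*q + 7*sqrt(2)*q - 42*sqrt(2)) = q^3 - sqrt(2)*q^2/2 + 17*q^2/2 + 13*sqrt(2)*q/4 + 13*q/2 - 193*sqrt(2)/4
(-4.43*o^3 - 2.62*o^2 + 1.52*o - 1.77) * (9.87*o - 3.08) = -43.7241*o^4 - 12.215*o^3 + 23.072*o^2 - 22.1515*o + 5.4516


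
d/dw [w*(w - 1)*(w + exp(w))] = w^2*exp(w) + 3*w^2 + w*exp(w) - 2*w - exp(w)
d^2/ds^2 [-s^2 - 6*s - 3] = -2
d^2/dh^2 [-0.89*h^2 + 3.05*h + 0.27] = -1.78000000000000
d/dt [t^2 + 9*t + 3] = 2*t + 9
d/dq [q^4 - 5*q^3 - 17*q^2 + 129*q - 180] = 4*q^3 - 15*q^2 - 34*q + 129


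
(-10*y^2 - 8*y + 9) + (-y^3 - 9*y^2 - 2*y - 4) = -y^3 - 19*y^2 - 10*y + 5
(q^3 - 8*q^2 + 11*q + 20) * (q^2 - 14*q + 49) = q^5 - 22*q^4 + 172*q^3 - 526*q^2 + 259*q + 980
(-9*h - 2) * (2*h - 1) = -18*h^2 + 5*h + 2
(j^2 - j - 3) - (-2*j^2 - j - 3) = 3*j^2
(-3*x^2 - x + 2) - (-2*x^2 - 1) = -x^2 - x + 3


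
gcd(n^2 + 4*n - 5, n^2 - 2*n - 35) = n + 5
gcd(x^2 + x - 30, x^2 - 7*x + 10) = x - 5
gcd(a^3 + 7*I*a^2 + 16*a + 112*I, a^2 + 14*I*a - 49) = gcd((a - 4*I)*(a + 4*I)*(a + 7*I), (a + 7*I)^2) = a + 7*I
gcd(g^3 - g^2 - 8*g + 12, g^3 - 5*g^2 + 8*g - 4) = g^2 - 4*g + 4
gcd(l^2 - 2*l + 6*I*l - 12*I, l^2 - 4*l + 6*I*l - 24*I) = l + 6*I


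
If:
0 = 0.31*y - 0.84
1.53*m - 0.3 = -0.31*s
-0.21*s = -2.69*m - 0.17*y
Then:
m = -0.07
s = 1.31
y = 2.71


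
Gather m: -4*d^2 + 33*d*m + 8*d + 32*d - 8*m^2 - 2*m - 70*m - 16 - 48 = -4*d^2 + 40*d - 8*m^2 + m*(33*d - 72) - 64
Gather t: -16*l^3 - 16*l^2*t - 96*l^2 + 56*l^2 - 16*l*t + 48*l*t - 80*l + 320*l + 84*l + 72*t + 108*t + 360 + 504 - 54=-16*l^3 - 40*l^2 + 324*l + t*(-16*l^2 + 32*l + 180) + 810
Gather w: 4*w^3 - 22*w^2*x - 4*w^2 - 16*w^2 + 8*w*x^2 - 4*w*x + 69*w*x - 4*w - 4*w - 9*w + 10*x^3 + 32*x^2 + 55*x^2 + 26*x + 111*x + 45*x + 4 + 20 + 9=4*w^3 + w^2*(-22*x - 20) + w*(8*x^2 + 65*x - 17) + 10*x^3 + 87*x^2 + 182*x + 33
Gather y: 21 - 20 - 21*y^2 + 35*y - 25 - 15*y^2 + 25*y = -36*y^2 + 60*y - 24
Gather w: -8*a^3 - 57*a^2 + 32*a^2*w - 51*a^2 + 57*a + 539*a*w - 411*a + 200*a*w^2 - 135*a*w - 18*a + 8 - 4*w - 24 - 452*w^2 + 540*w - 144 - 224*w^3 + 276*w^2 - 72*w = -8*a^3 - 108*a^2 - 372*a - 224*w^3 + w^2*(200*a - 176) + w*(32*a^2 + 404*a + 464) - 160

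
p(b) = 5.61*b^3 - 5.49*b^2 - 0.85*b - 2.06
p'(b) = 16.83*b^2 - 10.98*b - 0.85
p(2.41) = 42.53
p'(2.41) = 70.44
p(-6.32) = -1632.14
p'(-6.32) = 740.77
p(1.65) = 6.79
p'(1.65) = 26.85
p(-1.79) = -50.30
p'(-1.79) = 72.73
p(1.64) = 6.53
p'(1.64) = 26.41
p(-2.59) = -134.15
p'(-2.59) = 140.49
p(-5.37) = -1024.54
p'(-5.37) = 543.44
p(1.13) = -1.94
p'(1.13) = 8.23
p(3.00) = 97.45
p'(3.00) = 117.68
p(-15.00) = -20158.31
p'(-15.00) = 3950.60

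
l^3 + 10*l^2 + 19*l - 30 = (l - 1)*(l + 5)*(l + 6)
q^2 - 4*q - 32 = (q - 8)*(q + 4)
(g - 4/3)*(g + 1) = g^2 - g/3 - 4/3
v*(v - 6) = v^2 - 6*v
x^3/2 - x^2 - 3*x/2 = x*(x/2 + 1/2)*(x - 3)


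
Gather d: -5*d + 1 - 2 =-5*d - 1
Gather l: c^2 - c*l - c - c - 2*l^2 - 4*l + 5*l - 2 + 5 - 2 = c^2 - 2*c - 2*l^2 + l*(1 - c) + 1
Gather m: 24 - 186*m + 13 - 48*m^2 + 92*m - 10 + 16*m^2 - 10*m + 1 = -32*m^2 - 104*m + 28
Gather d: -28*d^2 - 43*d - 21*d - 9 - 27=-28*d^2 - 64*d - 36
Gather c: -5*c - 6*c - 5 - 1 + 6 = -11*c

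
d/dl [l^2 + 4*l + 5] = 2*l + 4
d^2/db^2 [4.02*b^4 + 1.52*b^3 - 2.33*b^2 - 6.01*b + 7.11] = 48.24*b^2 + 9.12*b - 4.66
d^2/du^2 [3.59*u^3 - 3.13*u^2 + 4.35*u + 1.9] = 21.54*u - 6.26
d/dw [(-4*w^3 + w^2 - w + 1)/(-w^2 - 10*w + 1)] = (4*w^4 + 80*w^3 - 23*w^2 + 4*w + 9)/(w^4 + 20*w^3 + 98*w^2 - 20*w + 1)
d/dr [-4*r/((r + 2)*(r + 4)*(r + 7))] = 4*(2*r^3 + 13*r^2 - 56)/(r^6 + 26*r^5 + 269*r^4 + 1412*r^3 + 3956*r^2 + 5600*r + 3136)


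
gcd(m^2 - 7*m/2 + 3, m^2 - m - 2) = m - 2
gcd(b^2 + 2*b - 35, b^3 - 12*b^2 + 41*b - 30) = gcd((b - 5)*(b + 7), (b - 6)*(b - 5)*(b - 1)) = b - 5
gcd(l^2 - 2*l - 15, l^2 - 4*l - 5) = l - 5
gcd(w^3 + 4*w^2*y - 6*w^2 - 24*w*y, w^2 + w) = w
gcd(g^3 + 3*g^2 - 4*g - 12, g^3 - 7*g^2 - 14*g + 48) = g^2 + g - 6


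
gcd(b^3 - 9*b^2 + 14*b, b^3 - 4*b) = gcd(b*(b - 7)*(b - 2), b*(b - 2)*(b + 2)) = b^2 - 2*b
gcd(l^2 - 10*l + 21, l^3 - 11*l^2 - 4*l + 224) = l - 7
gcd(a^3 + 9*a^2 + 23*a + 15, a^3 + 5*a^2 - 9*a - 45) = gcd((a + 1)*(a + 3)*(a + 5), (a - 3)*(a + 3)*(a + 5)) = a^2 + 8*a + 15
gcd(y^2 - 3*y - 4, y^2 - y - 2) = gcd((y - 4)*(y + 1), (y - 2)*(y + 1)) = y + 1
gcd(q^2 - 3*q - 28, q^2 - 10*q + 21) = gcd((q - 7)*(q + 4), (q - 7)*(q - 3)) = q - 7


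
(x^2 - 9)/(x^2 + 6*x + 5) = (x^2 - 9)/(x^2 + 6*x + 5)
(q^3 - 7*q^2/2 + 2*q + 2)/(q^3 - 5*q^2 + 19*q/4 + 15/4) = 2*(q^2 - 4*q + 4)/(2*q^2 - 11*q + 15)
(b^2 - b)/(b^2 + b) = (b - 1)/(b + 1)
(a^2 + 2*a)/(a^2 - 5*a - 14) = a/(a - 7)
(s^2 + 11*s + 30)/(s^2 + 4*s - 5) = (s + 6)/(s - 1)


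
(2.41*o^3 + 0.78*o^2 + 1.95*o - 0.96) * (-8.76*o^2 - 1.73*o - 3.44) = -21.1116*o^5 - 11.0021*o^4 - 26.7218*o^3 + 2.3529*o^2 - 5.0472*o + 3.3024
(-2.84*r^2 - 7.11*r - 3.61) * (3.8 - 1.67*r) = 4.7428*r^3 + 1.0817*r^2 - 20.9893*r - 13.718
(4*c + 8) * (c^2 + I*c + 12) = 4*c^3 + 8*c^2 + 4*I*c^2 + 48*c + 8*I*c + 96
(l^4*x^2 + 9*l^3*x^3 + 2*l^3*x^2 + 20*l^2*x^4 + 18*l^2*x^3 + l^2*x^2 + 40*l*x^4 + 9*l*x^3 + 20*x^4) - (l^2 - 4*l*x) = l^4*x^2 + 9*l^3*x^3 + 2*l^3*x^2 + 20*l^2*x^4 + 18*l^2*x^3 + l^2*x^2 - l^2 + 40*l*x^4 + 9*l*x^3 + 4*l*x + 20*x^4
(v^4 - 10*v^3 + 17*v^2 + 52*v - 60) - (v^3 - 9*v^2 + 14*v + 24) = v^4 - 11*v^3 + 26*v^2 + 38*v - 84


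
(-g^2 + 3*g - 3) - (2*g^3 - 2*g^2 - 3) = -2*g^3 + g^2 + 3*g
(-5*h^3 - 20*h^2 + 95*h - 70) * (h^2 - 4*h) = -5*h^5 + 175*h^3 - 450*h^2 + 280*h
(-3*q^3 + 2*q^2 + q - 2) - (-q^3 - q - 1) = -2*q^3 + 2*q^2 + 2*q - 1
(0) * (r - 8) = 0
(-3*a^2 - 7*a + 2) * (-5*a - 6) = 15*a^3 + 53*a^2 + 32*a - 12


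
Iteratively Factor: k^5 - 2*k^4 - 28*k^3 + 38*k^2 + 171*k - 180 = (k - 3)*(k^4 + k^3 - 25*k^2 - 37*k + 60) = (k - 3)*(k + 4)*(k^3 - 3*k^2 - 13*k + 15) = (k - 3)*(k - 1)*(k + 4)*(k^2 - 2*k - 15) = (k - 5)*(k - 3)*(k - 1)*(k + 4)*(k + 3)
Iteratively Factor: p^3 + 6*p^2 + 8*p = (p + 4)*(p^2 + 2*p) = p*(p + 4)*(p + 2)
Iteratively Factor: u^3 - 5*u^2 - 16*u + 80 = (u + 4)*(u^2 - 9*u + 20) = (u - 4)*(u + 4)*(u - 5)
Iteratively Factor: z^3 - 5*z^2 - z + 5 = (z + 1)*(z^2 - 6*z + 5) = (z - 1)*(z + 1)*(z - 5)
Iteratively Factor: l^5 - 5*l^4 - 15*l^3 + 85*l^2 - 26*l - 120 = (l - 2)*(l^4 - 3*l^3 - 21*l^2 + 43*l + 60) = (l - 2)*(l + 1)*(l^3 - 4*l^2 - 17*l + 60) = (l - 3)*(l - 2)*(l + 1)*(l^2 - l - 20) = (l - 5)*(l - 3)*(l - 2)*(l + 1)*(l + 4)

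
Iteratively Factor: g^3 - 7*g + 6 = (g + 3)*(g^2 - 3*g + 2) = (g - 1)*(g + 3)*(g - 2)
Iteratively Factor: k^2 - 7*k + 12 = (k - 3)*(k - 4)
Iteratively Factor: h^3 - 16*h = (h)*(h^2 - 16) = h*(h - 4)*(h + 4)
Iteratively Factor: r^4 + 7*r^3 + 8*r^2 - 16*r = (r - 1)*(r^3 + 8*r^2 + 16*r) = (r - 1)*(r + 4)*(r^2 + 4*r) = (r - 1)*(r + 4)^2*(r)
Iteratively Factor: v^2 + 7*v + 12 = (v + 4)*(v + 3)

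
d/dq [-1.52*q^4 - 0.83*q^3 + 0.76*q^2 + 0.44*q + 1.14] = -6.08*q^3 - 2.49*q^2 + 1.52*q + 0.44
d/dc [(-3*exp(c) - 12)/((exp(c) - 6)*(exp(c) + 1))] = 3*(exp(2*c) + 8*exp(c) - 14)*exp(c)/(exp(4*c) - 10*exp(3*c) + 13*exp(2*c) + 60*exp(c) + 36)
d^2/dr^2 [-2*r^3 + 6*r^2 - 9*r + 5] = 12 - 12*r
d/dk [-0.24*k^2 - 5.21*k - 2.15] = -0.48*k - 5.21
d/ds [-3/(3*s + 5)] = 9/(3*s + 5)^2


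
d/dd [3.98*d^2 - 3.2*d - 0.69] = 7.96*d - 3.2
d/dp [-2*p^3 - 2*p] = -6*p^2 - 2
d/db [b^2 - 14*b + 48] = 2*b - 14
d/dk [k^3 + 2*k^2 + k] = 3*k^2 + 4*k + 1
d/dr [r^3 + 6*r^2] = 3*r*(r + 4)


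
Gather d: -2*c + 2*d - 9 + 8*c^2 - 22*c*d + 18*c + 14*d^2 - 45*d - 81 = 8*c^2 + 16*c + 14*d^2 + d*(-22*c - 43) - 90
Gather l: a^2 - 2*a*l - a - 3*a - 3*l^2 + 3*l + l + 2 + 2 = a^2 - 4*a - 3*l^2 + l*(4 - 2*a) + 4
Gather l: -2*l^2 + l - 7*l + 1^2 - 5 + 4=-2*l^2 - 6*l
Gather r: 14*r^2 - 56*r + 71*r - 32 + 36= 14*r^2 + 15*r + 4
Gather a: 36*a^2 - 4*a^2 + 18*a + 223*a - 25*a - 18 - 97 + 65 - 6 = 32*a^2 + 216*a - 56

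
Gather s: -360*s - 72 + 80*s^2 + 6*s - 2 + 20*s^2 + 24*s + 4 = 100*s^2 - 330*s - 70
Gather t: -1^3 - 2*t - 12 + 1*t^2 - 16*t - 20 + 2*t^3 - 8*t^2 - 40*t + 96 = 2*t^3 - 7*t^2 - 58*t + 63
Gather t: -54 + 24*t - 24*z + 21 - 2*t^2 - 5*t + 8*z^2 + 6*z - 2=-2*t^2 + 19*t + 8*z^2 - 18*z - 35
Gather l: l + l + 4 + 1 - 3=2*l + 2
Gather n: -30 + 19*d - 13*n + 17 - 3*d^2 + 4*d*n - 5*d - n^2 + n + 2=-3*d^2 + 14*d - n^2 + n*(4*d - 12) - 11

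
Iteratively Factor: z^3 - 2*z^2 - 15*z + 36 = (z - 3)*(z^2 + z - 12) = (z - 3)^2*(z + 4)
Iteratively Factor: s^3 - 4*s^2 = (s - 4)*(s^2) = s*(s - 4)*(s)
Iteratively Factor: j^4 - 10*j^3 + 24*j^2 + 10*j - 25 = (j - 5)*(j^3 - 5*j^2 - j + 5) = (j - 5)^2*(j^2 - 1) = (j - 5)^2*(j + 1)*(j - 1)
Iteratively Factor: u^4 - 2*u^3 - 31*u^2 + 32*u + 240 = (u - 4)*(u^3 + 2*u^2 - 23*u - 60) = (u - 4)*(u + 3)*(u^2 - u - 20) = (u - 5)*(u - 4)*(u + 3)*(u + 4)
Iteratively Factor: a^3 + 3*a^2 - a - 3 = (a + 1)*(a^2 + 2*a - 3) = (a - 1)*(a + 1)*(a + 3)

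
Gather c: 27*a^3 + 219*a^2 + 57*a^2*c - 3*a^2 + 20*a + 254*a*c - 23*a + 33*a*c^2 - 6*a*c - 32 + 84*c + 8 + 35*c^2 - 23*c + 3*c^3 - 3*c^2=27*a^3 + 216*a^2 - 3*a + 3*c^3 + c^2*(33*a + 32) + c*(57*a^2 + 248*a + 61) - 24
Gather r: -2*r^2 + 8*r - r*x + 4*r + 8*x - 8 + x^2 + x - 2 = -2*r^2 + r*(12 - x) + x^2 + 9*x - 10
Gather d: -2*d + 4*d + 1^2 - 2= 2*d - 1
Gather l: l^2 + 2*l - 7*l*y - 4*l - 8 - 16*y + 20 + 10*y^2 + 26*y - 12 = l^2 + l*(-7*y - 2) + 10*y^2 + 10*y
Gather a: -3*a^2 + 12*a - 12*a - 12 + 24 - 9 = 3 - 3*a^2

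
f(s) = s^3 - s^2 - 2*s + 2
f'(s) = 3*s^2 - 2*s - 2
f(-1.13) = 1.54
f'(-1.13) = 4.09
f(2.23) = 3.66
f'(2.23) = 8.46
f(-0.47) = 2.62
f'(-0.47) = -0.40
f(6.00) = 170.00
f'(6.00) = 94.00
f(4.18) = 49.20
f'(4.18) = 42.06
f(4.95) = 88.88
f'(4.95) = 61.61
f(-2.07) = -7.01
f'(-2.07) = 14.99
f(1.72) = 0.69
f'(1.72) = 3.44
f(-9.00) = -790.00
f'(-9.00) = 259.00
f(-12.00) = -1846.00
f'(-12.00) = 454.00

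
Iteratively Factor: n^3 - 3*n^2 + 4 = (n - 2)*(n^2 - n - 2) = (n - 2)^2*(n + 1)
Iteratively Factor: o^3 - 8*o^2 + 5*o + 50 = (o - 5)*(o^2 - 3*o - 10) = (o - 5)*(o + 2)*(o - 5)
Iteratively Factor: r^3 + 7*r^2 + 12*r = (r + 4)*(r^2 + 3*r) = (r + 3)*(r + 4)*(r)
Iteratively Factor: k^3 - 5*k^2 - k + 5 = (k - 1)*(k^2 - 4*k - 5) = (k - 1)*(k + 1)*(k - 5)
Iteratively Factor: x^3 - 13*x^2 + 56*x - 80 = (x - 5)*(x^2 - 8*x + 16) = (x - 5)*(x - 4)*(x - 4)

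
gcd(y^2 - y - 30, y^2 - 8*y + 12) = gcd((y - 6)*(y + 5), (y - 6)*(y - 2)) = y - 6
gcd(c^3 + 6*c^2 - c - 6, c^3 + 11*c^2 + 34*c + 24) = c^2 + 7*c + 6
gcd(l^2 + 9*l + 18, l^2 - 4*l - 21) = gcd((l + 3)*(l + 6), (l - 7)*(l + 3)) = l + 3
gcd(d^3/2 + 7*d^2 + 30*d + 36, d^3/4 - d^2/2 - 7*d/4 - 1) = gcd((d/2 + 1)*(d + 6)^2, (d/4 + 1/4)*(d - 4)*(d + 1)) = 1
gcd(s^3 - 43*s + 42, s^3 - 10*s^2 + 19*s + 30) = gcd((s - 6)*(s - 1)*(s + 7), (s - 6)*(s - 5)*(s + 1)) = s - 6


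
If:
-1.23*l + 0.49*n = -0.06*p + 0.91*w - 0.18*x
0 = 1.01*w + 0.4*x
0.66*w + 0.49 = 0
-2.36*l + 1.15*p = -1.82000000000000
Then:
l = 0.48728813559322*p + 0.771186440677966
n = 1.10074368730543*p - 0.131588891334654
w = -0.74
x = 1.87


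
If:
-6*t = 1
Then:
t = -1/6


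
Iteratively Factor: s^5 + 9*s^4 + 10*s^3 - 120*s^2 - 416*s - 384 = (s + 4)*(s^4 + 5*s^3 - 10*s^2 - 80*s - 96) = (s + 3)*(s + 4)*(s^3 + 2*s^2 - 16*s - 32) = (s - 4)*(s + 3)*(s + 4)*(s^2 + 6*s + 8) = (s - 4)*(s + 3)*(s + 4)^2*(s + 2)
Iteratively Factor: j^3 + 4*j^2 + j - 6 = (j + 3)*(j^2 + j - 2) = (j - 1)*(j + 3)*(j + 2)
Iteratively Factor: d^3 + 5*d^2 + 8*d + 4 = (d + 1)*(d^2 + 4*d + 4) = (d + 1)*(d + 2)*(d + 2)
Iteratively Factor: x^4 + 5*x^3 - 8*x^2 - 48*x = (x - 3)*(x^3 + 8*x^2 + 16*x) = x*(x - 3)*(x^2 + 8*x + 16) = x*(x - 3)*(x + 4)*(x + 4)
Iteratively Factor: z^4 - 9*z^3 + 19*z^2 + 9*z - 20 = (z - 1)*(z^3 - 8*z^2 + 11*z + 20) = (z - 4)*(z - 1)*(z^2 - 4*z - 5) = (z - 4)*(z - 1)*(z + 1)*(z - 5)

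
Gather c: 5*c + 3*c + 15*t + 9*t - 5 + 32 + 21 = 8*c + 24*t + 48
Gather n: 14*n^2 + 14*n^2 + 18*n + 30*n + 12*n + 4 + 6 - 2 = 28*n^2 + 60*n + 8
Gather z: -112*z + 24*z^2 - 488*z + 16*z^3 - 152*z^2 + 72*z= 16*z^3 - 128*z^2 - 528*z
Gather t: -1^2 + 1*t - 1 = t - 2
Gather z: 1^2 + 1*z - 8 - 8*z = -7*z - 7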